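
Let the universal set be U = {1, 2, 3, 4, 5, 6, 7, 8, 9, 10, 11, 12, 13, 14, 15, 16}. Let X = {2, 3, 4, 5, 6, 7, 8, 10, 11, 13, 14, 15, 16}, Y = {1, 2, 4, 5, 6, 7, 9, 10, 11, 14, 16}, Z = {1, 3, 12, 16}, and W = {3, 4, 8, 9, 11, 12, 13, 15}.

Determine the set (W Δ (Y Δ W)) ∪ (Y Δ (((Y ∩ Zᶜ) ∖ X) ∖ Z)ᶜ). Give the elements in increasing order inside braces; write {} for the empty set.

{1, 2, 3, 4, 5, 6, 7, 8, 9, 10, 11, 12, 13, 14, 15, 16}

Y Δ W = {1, 2, 3, 5, 6, 7, 8, 10, 12, 13, 14, 15, 16}
W Δ (Y Δ W) = {1, 2, 4, 5, 6, 7, 9, 10, 11, 14, 16}
Zᶜ = {2, 4, 5, 6, 7, 8, 9, 10, 11, 13, 14, 15}
Y ∩ Zᶜ = {2, 4, 5, 6, 7, 9, 10, 11, 14}
(Y ∩ Zᶜ) ∖ X = {9}
((Y ∩ Zᶜ) ∖ X) ∖ Z = {9}
(((Y ∩ Zᶜ) ∖ X) ∖ Z)ᶜ = {1, 2, 3, 4, 5, 6, 7, 8, 10, 11, 12, 13, 14, 15, 16}
Y Δ (((Y ∩ Zᶜ) ∖ X) ∖ Z)ᶜ = {3, 8, 9, 12, 13, 15}
(W Δ (Y Δ W)) ∪ (Y Δ (((Y ∩ Zᶜ) ∖ X) ∖ Z)ᶜ) = {1, 2, 3, 4, 5, 6, 7, 8, 9, 10, 11, 12, 13, 14, 15, 16}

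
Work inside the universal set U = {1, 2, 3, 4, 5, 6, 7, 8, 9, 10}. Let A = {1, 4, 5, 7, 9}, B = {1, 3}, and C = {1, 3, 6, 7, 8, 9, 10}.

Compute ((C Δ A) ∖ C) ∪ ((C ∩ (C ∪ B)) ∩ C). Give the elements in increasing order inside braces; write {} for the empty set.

{1, 3, 4, 5, 6, 7, 8, 9, 10}

C Δ A = {3, 4, 5, 6, 8, 10}
(C Δ A) ∖ C = {4, 5}
C ∪ B = {1, 3, 6, 7, 8, 9, 10}
C ∩ (C ∪ B) = {1, 3, 6, 7, 8, 9, 10}
(C ∩ (C ∪ B)) ∩ C = {1, 3, 6, 7, 8, 9, 10}
((C Δ A) ∖ C) ∪ ((C ∩ (C ∪ B)) ∩ C) = {1, 3, 4, 5, 6, 7, 8, 9, 10}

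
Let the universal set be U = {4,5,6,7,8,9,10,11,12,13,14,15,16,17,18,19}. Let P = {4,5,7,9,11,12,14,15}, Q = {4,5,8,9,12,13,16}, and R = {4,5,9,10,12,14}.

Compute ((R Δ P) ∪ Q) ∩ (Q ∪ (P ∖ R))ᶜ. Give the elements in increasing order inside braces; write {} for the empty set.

{10}

R Δ P = {7,10,11,15}
(R Δ P) ∪ Q = {4,5,7,8,9,10,11,12,13,15,16}
P ∖ R = {7,11,15}
Q ∪ (P ∖ R) = {4,5,7,8,9,11,12,13,15,16}
(Q ∪ (P ∖ R))ᶜ = {6,10,14,17,18,19}
((R Δ P) ∪ Q) ∩ (Q ∪ (P ∖ R))ᶜ = {10}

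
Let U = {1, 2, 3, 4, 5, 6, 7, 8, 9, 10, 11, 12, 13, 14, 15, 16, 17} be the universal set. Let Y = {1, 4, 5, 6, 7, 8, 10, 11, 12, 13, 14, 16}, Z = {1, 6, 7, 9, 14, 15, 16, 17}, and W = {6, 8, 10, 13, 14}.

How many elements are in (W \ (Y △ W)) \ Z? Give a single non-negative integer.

3

Y △ W = {1, 4, 5, 7, 11, 12, 16}
W \ (Y △ W) = {6, 8, 10, 13, 14}
(W \ (Y △ W)) \ Z = {8, 10, 13}
|(W \ (Y △ W)) \ Z| = 3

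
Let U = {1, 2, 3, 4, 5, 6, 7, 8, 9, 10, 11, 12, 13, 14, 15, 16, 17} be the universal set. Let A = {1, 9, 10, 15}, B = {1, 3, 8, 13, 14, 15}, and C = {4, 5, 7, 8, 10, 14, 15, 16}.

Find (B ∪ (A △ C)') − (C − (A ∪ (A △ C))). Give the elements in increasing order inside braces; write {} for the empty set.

{1, 2, 3, 6, 8, 10, 11, 12, 13, 14, 15, 17}

A △ C = {1, 4, 5, 7, 8, 9, 14, 16}
(A △ C)' = {2, 3, 6, 10, 11, 12, 13, 15, 17}
B ∪ (A △ C)' = {1, 2, 3, 6, 8, 10, 11, 12, 13, 14, 15, 17}
A ∪ (A △ C) = {1, 4, 5, 7, 8, 9, 10, 14, 15, 16}
C − (A ∪ (A △ C)) = {}
(B ∪ (A △ C)') − (C − (A ∪ (A △ C))) = {1, 2, 3, 6, 8, 10, 11, 12, 13, 14, 15, 17}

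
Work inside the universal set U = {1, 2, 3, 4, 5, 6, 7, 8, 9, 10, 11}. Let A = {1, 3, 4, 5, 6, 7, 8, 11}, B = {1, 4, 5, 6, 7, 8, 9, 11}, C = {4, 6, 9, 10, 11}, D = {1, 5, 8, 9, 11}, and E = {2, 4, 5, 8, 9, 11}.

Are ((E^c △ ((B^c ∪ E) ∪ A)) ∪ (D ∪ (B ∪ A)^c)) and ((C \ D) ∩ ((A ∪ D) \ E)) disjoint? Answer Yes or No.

E^c = {1, 3, 6, 7, 10}
B^c = {2, 3, 10}
B^c ∪ E = {2, 3, 4, 5, 8, 9, 10, 11}
(B^c ∪ E) ∪ A = {1, 2, 3, 4, 5, 6, 7, 8, 9, 10, 11}
E^c △ ((B^c ∪ E) ∪ A) = {2, 4, 5, 8, 9, 11}
B ∪ A = {1, 3, 4, 5, 6, 7, 8, 9, 11}
(B ∪ A)^c = {2, 10}
D ∪ (B ∪ A)^c = {1, 2, 5, 8, 9, 10, 11}
(E^c △ ((B^c ∪ E) ∪ A)) ∪ (D ∪ (B ∪ A)^c) = {1, 2, 4, 5, 8, 9, 10, 11}
C \ D = {4, 6, 10}
A ∪ D = {1, 3, 4, 5, 6, 7, 8, 9, 11}
(A ∪ D) \ E = {1, 3, 6, 7}
(C \ D) ∩ ((A ∪ D) \ E) = {6}
{1, 2, 4, 5, 8, 9, 10, 11} and {6} share no elements.

Yes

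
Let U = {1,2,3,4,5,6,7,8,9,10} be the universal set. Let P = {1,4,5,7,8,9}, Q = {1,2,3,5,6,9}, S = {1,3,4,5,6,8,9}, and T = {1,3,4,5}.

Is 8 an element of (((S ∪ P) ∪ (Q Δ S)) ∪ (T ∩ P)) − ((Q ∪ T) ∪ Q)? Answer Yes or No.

8 ∈ S and 8 ∈ P, so 8 ∈ S ∪ P
8 ∉ Q and 8 ∈ S, so 8 ∈ Q Δ S
8 ∈ (S ∪ P) and 8 ∈ (Q Δ S), so 8 ∈ (S ∪ P) ∪ (Q Δ S)
8 ∉ T and 8 ∈ P, so 8 ∉ T ∩ P
8 ∈ ((S ∪ P) ∪ (Q Δ S)) and 8 ∉ (T ∩ P), so 8 ∈ ((S ∪ P) ∪ (Q Δ S)) ∪ (T ∩ P)
8 ∉ Q and 8 ∉ T, so 8 ∉ Q ∪ T
8 ∉ (Q ∪ T) and 8 ∉ Q, so 8 ∉ (Q ∪ T) ∪ Q
8 ∈ (((S ∪ P) ∪ (Q Δ S)) ∪ (T ∩ P)) and 8 ∉ ((Q ∪ T) ∪ Q), so 8 ∈ (((S ∪ P) ∪ (Q Δ S)) ∪ (T ∩ P)) − ((Q ∪ T) ∪ Q)

Yes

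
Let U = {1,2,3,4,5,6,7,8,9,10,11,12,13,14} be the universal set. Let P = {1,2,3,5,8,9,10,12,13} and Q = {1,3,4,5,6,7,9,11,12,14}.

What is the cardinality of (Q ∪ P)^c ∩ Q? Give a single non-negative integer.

0

Q ∪ P = {1,2,3,4,5,6,7,8,9,10,11,12,13,14}
(Q ∪ P)^c = {}
(Q ∪ P)^c ∩ Q = {}
|(Q ∪ P)^c ∩ Q| = 0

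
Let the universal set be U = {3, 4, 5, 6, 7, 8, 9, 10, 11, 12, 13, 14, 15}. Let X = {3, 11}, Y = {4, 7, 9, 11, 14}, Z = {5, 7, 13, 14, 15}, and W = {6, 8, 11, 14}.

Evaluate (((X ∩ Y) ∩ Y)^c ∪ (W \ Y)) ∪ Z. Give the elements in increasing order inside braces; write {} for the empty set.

X ∩ Y = {11}
(X ∩ Y) ∩ Y = {11}
((X ∩ Y) ∩ Y)^c = {3, 4, 5, 6, 7, 8, 9, 10, 12, 13, 14, 15}
W \ Y = {6, 8}
((X ∩ Y) ∩ Y)^c ∪ (W \ Y) = {3, 4, 5, 6, 7, 8, 9, 10, 12, 13, 14, 15}
(((X ∩ Y) ∩ Y)^c ∪ (W \ Y)) ∪ Z = {3, 4, 5, 6, 7, 8, 9, 10, 12, 13, 14, 15}

{3, 4, 5, 6, 7, 8, 9, 10, 12, 13, 14, 15}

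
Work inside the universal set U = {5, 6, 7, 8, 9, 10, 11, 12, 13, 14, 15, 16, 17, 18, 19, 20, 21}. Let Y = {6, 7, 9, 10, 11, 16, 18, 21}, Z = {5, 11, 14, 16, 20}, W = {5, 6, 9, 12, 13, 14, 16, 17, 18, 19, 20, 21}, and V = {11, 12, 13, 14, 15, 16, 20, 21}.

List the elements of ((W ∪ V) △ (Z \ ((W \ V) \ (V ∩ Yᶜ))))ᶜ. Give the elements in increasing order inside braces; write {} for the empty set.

{7, 8, 10, 11, 14, 16, 20}

W ∪ V = {5, 6, 9, 11, 12, 13, 14, 15, 16, 17, 18, 19, 20, 21}
W \ V = {5, 6, 9, 17, 18, 19}
Yᶜ = {5, 8, 12, 13, 14, 15, 17, 19, 20}
V ∩ Yᶜ = {12, 13, 14, 15, 20}
(W \ V) \ (V ∩ Yᶜ) = {5, 6, 9, 17, 18, 19}
Z \ ((W \ V) \ (V ∩ Yᶜ)) = {11, 14, 16, 20}
(W ∪ V) △ (Z \ ((W \ V) \ (V ∩ Yᶜ))) = {5, 6, 9, 12, 13, 15, 17, 18, 19, 21}
((W ∪ V) △ (Z \ ((W \ V) \ (V ∩ Yᶜ))))ᶜ = {7, 8, 10, 11, 14, 16, 20}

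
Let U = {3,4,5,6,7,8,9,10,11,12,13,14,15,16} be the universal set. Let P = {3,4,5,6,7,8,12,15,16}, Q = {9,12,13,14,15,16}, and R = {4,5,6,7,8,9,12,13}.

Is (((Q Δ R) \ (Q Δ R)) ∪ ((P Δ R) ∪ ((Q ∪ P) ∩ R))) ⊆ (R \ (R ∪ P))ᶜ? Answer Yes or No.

Yes

Q Δ R = {4,5,6,7,8,14,15,16}
(Q Δ R) \ (Q Δ R) = {}
P Δ R = {3,9,13,15,16}
Q ∪ P = {3,4,5,6,7,8,9,12,13,14,15,16}
(Q ∪ P) ∩ R = {4,5,6,7,8,9,12,13}
(P Δ R) ∪ ((Q ∪ P) ∩ R) = {3,4,5,6,7,8,9,12,13,15,16}
((Q Δ R) \ (Q Δ R)) ∪ ((P Δ R) ∪ ((Q ∪ P) ∩ R)) = {3,4,5,6,7,8,9,12,13,15,16}
R ∪ P = {3,4,5,6,7,8,9,12,13,15,16}
R \ (R ∪ P) = {}
(R \ (R ∪ P))ᶜ = {3,4,5,6,7,8,9,10,11,12,13,14,15,16}
Every element of {3,4,5,6,7,8,9,12,13,15,16} is in {3,4,5,6,7,8,9,10,11,12,13,14,15,16}, so ((Q Δ R) \ (Q Δ R)) ∪ ((P Δ R) ∪ ((Q ∪ P) ∩ R)) ⊆ (R \ (R ∪ P))ᶜ.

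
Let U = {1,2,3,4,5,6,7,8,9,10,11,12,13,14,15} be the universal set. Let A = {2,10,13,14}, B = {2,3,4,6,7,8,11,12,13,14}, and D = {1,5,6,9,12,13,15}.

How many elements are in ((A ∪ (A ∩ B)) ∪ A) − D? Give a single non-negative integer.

A ∩ B = {2,13,14}
A ∪ (A ∩ B) = {2,10,13,14}
(A ∪ (A ∩ B)) ∪ A = {2,10,13,14}
((A ∪ (A ∩ B)) ∪ A) − D = {2,10,14}
|((A ∪ (A ∩ B)) ∪ A) − D| = 3

3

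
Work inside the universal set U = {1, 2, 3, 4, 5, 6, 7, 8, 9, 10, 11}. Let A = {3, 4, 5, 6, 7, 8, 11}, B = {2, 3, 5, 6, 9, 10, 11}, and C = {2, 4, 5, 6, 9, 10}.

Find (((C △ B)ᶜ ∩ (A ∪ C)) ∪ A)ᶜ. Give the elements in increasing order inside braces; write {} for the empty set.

C △ B = {3, 4, 11}
(C △ B)ᶜ = {1, 2, 5, 6, 7, 8, 9, 10}
A ∪ C = {2, 3, 4, 5, 6, 7, 8, 9, 10, 11}
(C △ B)ᶜ ∩ (A ∪ C) = {2, 5, 6, 7, 8, 9, 10}
((C △ B)ᶜ ∩ (A ∪ C)) ∪ A = {2, 3, 4, 5, 6, 7, 8, 9, 10, 11}
(((C △ B)ᶜ ∩ (A ∪ C)) ∪ A)ᶜ = {1}

{1}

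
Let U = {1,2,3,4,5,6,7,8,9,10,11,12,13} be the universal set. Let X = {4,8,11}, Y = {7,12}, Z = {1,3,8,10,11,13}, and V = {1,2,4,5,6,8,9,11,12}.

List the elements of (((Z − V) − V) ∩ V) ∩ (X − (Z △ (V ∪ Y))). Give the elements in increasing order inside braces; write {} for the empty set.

Z − V = {3,10,13}
(Z − V) − V = {3,10,13}
((Z − V) − V) ∩ V = {}
V ∪ Y = {1,2,4,5,6,7,8,9,11,12}
Z △ (V ∪ Y) = {2,3,4,5,6,7,9,10,12,13}
X − (Z △ (V ∪ Y)) = {8,11}
(((Z − V) − V) ∩ V) ∩ (X − (Z △ (V ∪ Y))) = {}

{}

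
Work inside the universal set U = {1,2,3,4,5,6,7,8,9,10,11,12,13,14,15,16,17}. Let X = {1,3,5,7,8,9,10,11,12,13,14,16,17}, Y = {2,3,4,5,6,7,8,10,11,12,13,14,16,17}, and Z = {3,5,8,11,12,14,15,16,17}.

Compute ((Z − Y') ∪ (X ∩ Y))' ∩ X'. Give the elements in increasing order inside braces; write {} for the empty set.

Y' = {1,9,15}
Z − Y' = {3,5,8,11,12,14,16,17}
X ∩ Y = {3,5,7,8,10,11,12,13,14,16,17}
(Z − Y') ∪ (X ∩ Y) = {3,5,7,8,10,11,12,13,14,16,17}
((Z − Y') ∪ (X ∩ Y))' = {1,2,4,6,9,15}
X' = {2,4,6,15}
((Z − Y') ∪ (X ∩ Y))' ∩ X' = {2,4,6,15}

{2,4,6,15}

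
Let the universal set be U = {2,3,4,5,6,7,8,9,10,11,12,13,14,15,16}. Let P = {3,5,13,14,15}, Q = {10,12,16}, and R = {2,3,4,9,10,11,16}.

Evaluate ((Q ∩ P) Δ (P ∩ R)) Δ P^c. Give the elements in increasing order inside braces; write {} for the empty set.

Q ∩ P = {}
P ∩ R = {3}
(Q ∩ P) Δ (P ∩ R) = {3}
P^c = {2,4,6,7,8,9,10,11,12,16}
((Q ∩ P) Δ (P ∩ R)) Δ P^c = {2,3,4,6,7,8,9,10,11,12,16}

{2,3,4,6,7,8,9,10,11,12,16}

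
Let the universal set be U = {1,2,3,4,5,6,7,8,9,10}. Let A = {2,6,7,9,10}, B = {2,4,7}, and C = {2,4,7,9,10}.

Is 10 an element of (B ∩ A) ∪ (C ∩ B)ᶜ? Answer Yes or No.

10 ∉ B and 10 ∈ A, so 10 ∉ B ∩ A
10 ∈ C and 10 ∉ B, so 10 ∉ C ∩ B
10 ∈ (C ∩ B)ᶜ since 10 ∉ (C ∩ B)
10 ∉ (B ∩ A) and 10 ∈ (C ∩ B)ᶜ, so 10 ∈ (B ∩ A) ∪ (C ∩ B)ᶜ

Yes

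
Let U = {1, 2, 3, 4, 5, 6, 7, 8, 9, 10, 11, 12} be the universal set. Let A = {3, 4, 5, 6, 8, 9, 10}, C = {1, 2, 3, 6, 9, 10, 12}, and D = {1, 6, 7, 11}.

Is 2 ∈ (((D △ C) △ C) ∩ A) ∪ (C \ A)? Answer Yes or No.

2 ∉ D and 2 ∈ C, so 2 ∈ D △ C
2 ∈ (D △ C) and 2 ∈ C, so 2 ∉ (D △ C) △ C
2 ∉ ((D △ C) △ C) and 2 ∉ A, so 2 ∉ ((D △ C) △ C) ∩ A
2 ∈ C and 2 ∉ A, so 2 ∈ C \ A
2 ∉ (((D △ C) △ C) ∩ A) and 2 ∈ (C \ A), so 2 ∈ (((D △ C) △ C) ∩ A) ∪ (C \ A)

Yes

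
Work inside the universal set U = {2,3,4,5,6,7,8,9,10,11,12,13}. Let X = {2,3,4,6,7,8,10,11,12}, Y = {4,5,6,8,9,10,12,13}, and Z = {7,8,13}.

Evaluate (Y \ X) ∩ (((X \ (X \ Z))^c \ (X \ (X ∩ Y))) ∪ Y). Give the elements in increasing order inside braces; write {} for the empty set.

{5,9,13}

Y \ X = {5,9,13}
X \ Z = {2,3,4,6,10,11,12}
X \ (X \ Z) = {7,8}
(X \ (X \ Z))^c = {2,3,4,5,6,9,10,11,12,13}
X ∩ Y = {4,6,8,10,12}
X \ (X ∩ Y) = {2,3,7,11}
(X \ (X \ Z))^c \ (X \ (X ∩ Y)) = {4,5,6,9,10,12,13}
((X \ (X \ Z))^c \ (X \ (X ∩ Y))) ∪ Y = {4,5,6,8,9,10,12,13}
(Y \ X) ∩ (((X \ (X \ Z))^c \ (X \ (X ∩ Y))) ∪ Y) = {5,9,13}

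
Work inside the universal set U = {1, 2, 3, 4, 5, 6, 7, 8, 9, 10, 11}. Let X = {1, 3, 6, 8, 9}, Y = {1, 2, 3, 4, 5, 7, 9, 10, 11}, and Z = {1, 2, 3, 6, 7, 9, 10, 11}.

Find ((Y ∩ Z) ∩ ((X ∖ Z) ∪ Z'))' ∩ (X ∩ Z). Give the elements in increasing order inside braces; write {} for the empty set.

Y ∩ Z = {1, 2, 3, 7, 9, 10, 11}
X ∖ Z = {8}
Z' = {4, 5, 8}
(X ∖ Z) ∪ Z' = {4, 5, 8}
(Y ∩ Z) ∩ ((X ∖ Z) ∪ Z') = {}
((Y ∩ Z) ∩ ((X ∖ Z) ∪ Z'))' = {1, 2, 3, 4, 5, 6, 7, 8, 9, 10, 11}
X ∩ Z = {1, 3, 6, 9}
((Y ∩ Z) ∩ ((X ∖ Z) ∪ Z'))' ∩ (X ∩ Z) = {1, 3, 6, 9}

{1, 3, 6, 9}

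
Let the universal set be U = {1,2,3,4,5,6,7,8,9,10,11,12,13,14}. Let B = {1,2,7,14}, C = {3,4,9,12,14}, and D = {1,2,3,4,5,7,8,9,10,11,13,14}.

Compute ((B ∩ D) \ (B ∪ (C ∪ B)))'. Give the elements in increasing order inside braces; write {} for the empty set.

{1,2,3,4,5,6,7,8,9,10,11,12,13,14}

B ∩ D = {1,2,7,14}
C ∪ B = {1,2,3,4,7,9,12,14}
B ∪ (C ∪ B) = {1,2,3,4,7,9,12,14}
(B ∩ D) \ (B ∪ (C ∪ B)) = {}
((B ∩ D) \ (B ∪ (C ∪ B)))' = {1,2,3,4,5,6,7,8,9,10,11,12,13,14}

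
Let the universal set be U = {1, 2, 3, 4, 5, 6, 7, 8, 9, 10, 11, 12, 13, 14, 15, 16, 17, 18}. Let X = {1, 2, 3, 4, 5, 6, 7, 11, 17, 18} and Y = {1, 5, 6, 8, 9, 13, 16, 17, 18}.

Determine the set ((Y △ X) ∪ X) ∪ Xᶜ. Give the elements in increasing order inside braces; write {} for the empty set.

{1, 2, 3, 4, 5, 6, 7, 8, 9, 10, 11, 12, 13, 14, 15, 16, 17, 18}

Y △ X = {2, 3, 4, 7, 8, 9, 11, 13, 16}
(Y △ X) ∪ X = {1, 2, 3, 4, 5, 6, 7, 8, 9, 11, 13, 16, 17, 18}
Xᶜ = {8, 9, 10, 12, 13, 14, 15, 16}
((Y △ X) ∪ X) ∪ Xᶜ = {1, 2, 3, 4, 5, 6, 7, 8, 9, 10, 11, 12, 13, 14, 15, 16, 17, 18}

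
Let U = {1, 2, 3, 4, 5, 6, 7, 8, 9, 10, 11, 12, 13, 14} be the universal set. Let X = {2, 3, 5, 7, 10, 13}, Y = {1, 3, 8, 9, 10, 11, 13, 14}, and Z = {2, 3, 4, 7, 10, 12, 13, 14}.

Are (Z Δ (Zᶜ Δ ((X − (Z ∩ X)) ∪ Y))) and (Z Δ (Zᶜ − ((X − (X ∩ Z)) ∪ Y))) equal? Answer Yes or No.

No

Zᶜ = {1, 5, 6, 8, 9, 11}
Z ∩ X = {2, 3, 7, 10, 13}
X − (Z ∩ X) = {5}
(X − (Z ∩ X)) ∪ Y = {1, 3, 5, 8, 9, 10, 11, 13, 14}
Zᶜ Δ ((X − (Z ∩ X)) ∪ Y) = {3, 6, 10, 13, 14}
Z Δ (Zᶜ Δ ((X − (Z ∩ X)) ∪ Y)) = {2, 4, 6, 7, 12}
X ∩ Z = {2, 3, 7, 10, 13}
X − (X ∩ Z) = {5}
(X − (X ∩ Z)) ∪ Y = {1, 3, 5, 8, 9, 10, 11, 13, 14}
Zᶜ − ((X − (X ∩ Z)) ∪ Y) = {6}
Z Δ (Zᶜ − ((X − (X ∩ Z)) ∪ Y)) = {2, 3, 4, 6, 7, 10, 12, 13, 14}
3 ∈ Z Δ (Zᶜ − ((X − (X ∩ Z)) ∪ Y)) but 3 ∉ Z Δ (Zᶜ Δ ((X − (Z ∩ X)) ∪ Y)), so they differ.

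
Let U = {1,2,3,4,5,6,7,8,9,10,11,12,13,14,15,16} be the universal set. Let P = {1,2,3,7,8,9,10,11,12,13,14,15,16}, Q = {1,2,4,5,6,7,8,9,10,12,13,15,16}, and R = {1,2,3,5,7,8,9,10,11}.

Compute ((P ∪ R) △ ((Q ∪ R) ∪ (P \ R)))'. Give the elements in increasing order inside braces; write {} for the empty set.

{1,2,3,5,7,8,9,10,11,12,13,14,15,16}

P ∪ R = {1,2,3,5,7,8,9,10,11,12,13,14,15,16}
Q ∪ R = {1,2,3,4,5,6,7,8,9,10,11,12,13,15,16}
P \ R = {12,13,14,15,16}
(Q ∪ R) ∪ (P \ R) = {1,2,3,4,5,6,7,8,9,10,11,12,13,14,15,16}
(P ∪ R) △ ((Q ∪ R) ∪ (P \ R)) = {4,6}
((P ∪ R) △ ((Q ∪ R) ∪ (P \ R)))' = {1,2,3,5,7,8,9,10,11,12,13,14,15,16}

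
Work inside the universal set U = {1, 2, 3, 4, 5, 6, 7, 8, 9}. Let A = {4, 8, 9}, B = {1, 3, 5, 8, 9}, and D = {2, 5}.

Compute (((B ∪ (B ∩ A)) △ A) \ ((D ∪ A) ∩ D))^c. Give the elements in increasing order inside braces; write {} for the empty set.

{2, 5, 6, 7, 8, 9}

B ∩ A = {8, 9}
B ∪ (B ∩ A) = {1, 3, 5, 8, 9}
(B ∪ (B ∩ A)) △ A = {1, 3, 4, 5}
D ∪ A = {2, 4, 5, 8, 9}
(D ∪ A) ∩ D = {2, 5}
((B ∪ (B ∩ A)) △ A) \ ((D ∪ A) ∩ D) = {1, 3, 4}
(((B ∪ (B ∩ A)) △ A) \ ((D ∪ A) ∩ D))^c = {2, 5, 6, 7, 8, 9}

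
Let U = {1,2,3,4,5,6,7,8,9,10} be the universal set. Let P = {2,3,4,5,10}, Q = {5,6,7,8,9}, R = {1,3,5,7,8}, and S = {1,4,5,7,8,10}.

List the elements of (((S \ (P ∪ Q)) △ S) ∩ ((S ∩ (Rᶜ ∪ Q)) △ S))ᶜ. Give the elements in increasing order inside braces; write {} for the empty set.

P ∪ Q = {2,3,4,5,6,7,8,9,10}
S \ (P ∪ Q) = {1}
(S \ (P ∪ Q)) △ S = {4,5,7,8,10}
Rᶜ = {2,4,6,9,10}
Rᶜ ∪ Q = {2,4,5,6,7,8,9,10}
S ∩ (Rᶜ ∪ Q) = {4,5,7,8,10}
(S ∩ (Rᶜ ∪ Q)) △ S = {1}
((S \ (P ∪ Q)) △ S) ∩ ((S ∩ (Rᶜ ∪ Q)) △ S) = {}
(((S \ (P ∪ Q)) △ S) ∩ ((S ∩ (Rᶜ ∪ Q)) △ S))ᶜ = {1,2,3,4,5,6,7,8,9,10}

{1,2,3,4,5,6,7,8,9,10}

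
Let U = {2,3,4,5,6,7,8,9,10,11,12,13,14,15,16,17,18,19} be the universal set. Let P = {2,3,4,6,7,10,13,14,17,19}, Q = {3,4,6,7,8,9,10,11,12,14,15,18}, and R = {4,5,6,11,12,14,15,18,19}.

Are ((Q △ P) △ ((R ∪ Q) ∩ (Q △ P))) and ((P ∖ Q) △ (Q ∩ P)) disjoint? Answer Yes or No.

Q △ P = {2,8,9,11,12,13,15,17,18,19}
R ∪ Q = {3,4,5,6,7,8,9,10,11,12,14,15,18,19}
(R ∪ Q) ∩ (Q △ P) = {8,9,11,12,15,18,19}
(Q △ P) △ ((R ∪ Q) ∩ (Q △ P)) = {2,13,17}
P ∖ Q = {2,13,17,19}
Q ∩ P = {3,4,6,7,10,14}
(P ∖ Q) △ (Q ∩ P) = {2,3,4,6,7,10,13,14,17,19}
2 lies in both, so they are not disjoint.

No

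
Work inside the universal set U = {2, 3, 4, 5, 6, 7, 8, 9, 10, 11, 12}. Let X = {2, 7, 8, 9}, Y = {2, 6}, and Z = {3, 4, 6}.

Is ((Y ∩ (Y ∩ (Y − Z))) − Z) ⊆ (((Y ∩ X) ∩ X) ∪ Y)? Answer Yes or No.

Yes

Y − Z = {2}
Y ∩ (Y − Z) = {2}
Y ∩ (Y ∩ (Y − Z)) = {2}
(Y ∩ (Y ∩ (Y − Z))) − Z = {2}
Y ∩ X = {2}
(Y ∩ X) ∩ X = {2}
((Y ∩ X) ∩ X) ∪ Y = {2, 6}
Every element of {2} is in {2, 6}, so (Y ∩ (Y ∩ (Y − Z))) − Z ⊆ ((Y ∩ X) ∩ X) ∪ Y.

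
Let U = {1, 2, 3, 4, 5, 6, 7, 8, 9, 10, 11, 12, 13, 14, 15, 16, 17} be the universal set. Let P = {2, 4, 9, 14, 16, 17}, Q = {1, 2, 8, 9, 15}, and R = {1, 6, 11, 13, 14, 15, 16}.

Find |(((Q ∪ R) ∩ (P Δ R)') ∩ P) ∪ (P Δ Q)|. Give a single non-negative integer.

Q ∪ R = {1, 2, 6, 8, 9, 11, 13, 14, 15, 16}
P Δ R = {1, 2, 4, 6, 9, 11, 13, 15, 17}
(P Δ R)' = {3, 5, 7, 8, 10, 12, 14, 16}
(Q ∪ R) ∩ (P Δ R)' = {8, 14, 16}
((Q ∪ R) ∩ (P Δ R)') ∩ P = {14, 16}
P Δ Q = {1, 4, 8, 14, 15, 16, 17}
(((Q ∪ R) ∩ (P Δ R)') ∩ P) ∪ (P Δ Q) = {1, 4, 8, 14, 15, 16, 17}
|(((Q ∪ R) ∩ (P Δ R)') ∩ P) ∪ (P Δ Q)| = 7

7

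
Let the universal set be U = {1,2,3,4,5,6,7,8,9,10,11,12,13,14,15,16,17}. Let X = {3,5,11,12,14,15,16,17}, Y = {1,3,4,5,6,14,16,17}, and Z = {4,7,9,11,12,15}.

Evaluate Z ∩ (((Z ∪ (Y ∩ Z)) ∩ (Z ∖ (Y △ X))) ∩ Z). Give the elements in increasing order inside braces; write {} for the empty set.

{7,9}

Y ∩ Z = {4}
Z ∪ (Y ∩ Z) = {4,7,9,11,12,15}
Y △ X = {1,4,6,11,12,15}
Z ∖ (Y △ X) = {7,9}
(Z ∪ (Y ∩ Z)) ∩ (Z ∖ (Y △ X)) = {7,9}
((Z ∪ (Y ∩ Z)) ∩ (Z ∖ (Y △ X))) ∩ Z = {7,9}
Z ∩ (((Z ∪ (Y ∩ Z)) ∩ (Z ∖ (Y △ X))) ∩ Z) = {7,9}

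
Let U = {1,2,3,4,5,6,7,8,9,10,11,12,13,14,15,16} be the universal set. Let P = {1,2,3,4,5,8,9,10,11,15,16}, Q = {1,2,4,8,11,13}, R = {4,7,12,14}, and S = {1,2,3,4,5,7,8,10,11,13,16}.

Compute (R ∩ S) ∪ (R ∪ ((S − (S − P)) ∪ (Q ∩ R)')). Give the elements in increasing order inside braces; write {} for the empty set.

R ∩ S = {4,7}
S − P = {7,13}
S − (S − P) = {1,2,3,4,5,8,10,11,16}
Q ∩ R = {4}
(Q ∩ R)' = {1,2,3,5,6,7,8,9,10,11,12,13,14,15,16}
(S − (S − P)) ∪ (Q ∩ R)' = {1,2,3,4,5,6,7,8,9,10,11,12,13,14,15,16}
R ∪ ((S − (S − P)) ∪ (Q ∩ R)') = {1,2,3,4,5,6,7,8,9,10,11,12,13,14,15,16}
(R ∩ S) ∪ (R ∪ ((S − (S − P)) ∪ (Q ∩ R)')) = {1,2,3,4,5,6,7,8,9,10,11,12,13,14,15,16}

{1,2,3,4,5,6,7,8,9,10,11,12,13,14,15,16}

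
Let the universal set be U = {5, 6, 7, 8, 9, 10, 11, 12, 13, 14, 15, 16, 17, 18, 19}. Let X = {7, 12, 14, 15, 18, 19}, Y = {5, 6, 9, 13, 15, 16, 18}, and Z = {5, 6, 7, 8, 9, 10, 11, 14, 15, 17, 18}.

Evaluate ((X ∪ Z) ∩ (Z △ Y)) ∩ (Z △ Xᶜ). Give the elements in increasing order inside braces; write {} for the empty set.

{7, 14}

X ∪ Z = {5, 6, 7, 8, 9, 10, 11, 12, 14, 15, 17, 18, 19}
Z △ Y = {7, 8, 10, 11, 13, 14, 16, 17}
(X ∪ Z) ∩ (Z △ Y) = {7, 8, 10, 11, 14, 17}
Xᶜ = {5, 6, 8, 9, 10, 11, 13, 16, 17}
Z △ Xᶜ = {7, 13, 14, 15, 16, 18}
((X ∪ Z) ∩ (Z △ Y)) ∩ (Z △ Xᶜ) = {7, 14}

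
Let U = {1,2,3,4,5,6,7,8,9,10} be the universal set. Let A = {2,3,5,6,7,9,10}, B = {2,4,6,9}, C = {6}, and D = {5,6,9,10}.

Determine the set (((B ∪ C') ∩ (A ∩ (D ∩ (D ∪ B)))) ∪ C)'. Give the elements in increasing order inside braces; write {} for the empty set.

{1,2,3,4,7,8}

C' = {1,2,3,4,5,7,8,9,10}
B ∪ C' = {1,2,3,4,5,6,7,8,9,10}
D ∪ B = {2,4,5,6,9,10}
D ∩ (D ∪ B) = {5,6,9,10}
A ∩ (D ∩ (D ∪ B)) = {5,6,9,10}
(B ∪ C') ∩ (A ∩ (D ∩ (D ∪ B))) = {5,6,9,10}
((B ∪ C') ∩ (A ∩ (D ∩ (D ∪ B)))) ∪ C = {5,6,9,10}
(((B ∪ C') ∩ (A ∩ (D ∩ (D ∪ B)))) ∪ C)' = {1,2,3,4,7,8}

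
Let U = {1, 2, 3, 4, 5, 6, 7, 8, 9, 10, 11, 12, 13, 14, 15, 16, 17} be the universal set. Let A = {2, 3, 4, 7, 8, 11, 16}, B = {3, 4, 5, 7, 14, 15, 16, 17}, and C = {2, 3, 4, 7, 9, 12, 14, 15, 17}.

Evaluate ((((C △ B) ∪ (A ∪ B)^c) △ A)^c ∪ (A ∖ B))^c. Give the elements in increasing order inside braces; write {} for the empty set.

C △ B = {2, 5, 9, 12, 16}
A ∪ B = {2, 3, 4, 5, 7, 8, 11, 14, 15, 16, 17}
(A ∪ B)^c = {1, 6, 9, 10, 12, 13}
(C △ B) ∪ (A ∪ B)^c = {1, 2, 5, 6, 9, 10, 12, 13, 16}
((C △ B) ∪ (A ∪ B)^c) △ A = {1, 3, 4, 5, 6, 7, 8, 9, 10, 11, 12, 13}
(((C △ B) ∪ (A ∪ B)^c) △ A)^c = {2, 14, 15, 16, 17}
A ∖ B = {2, 8, 11}
(((C △ B) ∪ (A ∪ B)^c) △ A)^c ∪ (A ∖ B) = {2, 8, 11, 14, 15, 16, 17}
((((C △ B) ∪ (A ∪ B)^c) △ A)^c ∪ (A ∖ B))^c = {1, 3, 4, 5, 6, 7, 9, 10, 12, 13}

{1, 3, 4, 5, 6, 7, 9, 10, 12, 13}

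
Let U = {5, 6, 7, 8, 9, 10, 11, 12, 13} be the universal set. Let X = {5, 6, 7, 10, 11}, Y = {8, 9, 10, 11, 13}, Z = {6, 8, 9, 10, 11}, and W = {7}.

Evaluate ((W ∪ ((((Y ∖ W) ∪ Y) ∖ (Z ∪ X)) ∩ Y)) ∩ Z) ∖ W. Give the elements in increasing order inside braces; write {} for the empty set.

Y ∖ W = {8, 9, 10, 11, 13}
(Y ∖ W) ∪ Y = {8, 9, 10, 11, 13}
Z ∪ X = {5, 6, 7, 8, 9, 10, 11}
((Y ∖ W) ∪ Y) ∖ (Z ∪ X) = {13}
(((Y ∖ W) ∪ Y) ∖ (Z ∪ X)) ∩ Y = {13}
W ∪ ((((Y ∖ W) ∪ Y) ∖ (Z ∪ X)) ∩ Y) = {7, 13}
(W ∪ ((((Y ∖ W) ∪ Y) ∖ (Z ∪ X)) ∩ Y)) ∩ Z = {}
((W ∪ ((((Y ∖ W) ∪ Y) ∖ (Z ∪ X)) ∩ Y)) ∩ Z) ∖ W = {}

{}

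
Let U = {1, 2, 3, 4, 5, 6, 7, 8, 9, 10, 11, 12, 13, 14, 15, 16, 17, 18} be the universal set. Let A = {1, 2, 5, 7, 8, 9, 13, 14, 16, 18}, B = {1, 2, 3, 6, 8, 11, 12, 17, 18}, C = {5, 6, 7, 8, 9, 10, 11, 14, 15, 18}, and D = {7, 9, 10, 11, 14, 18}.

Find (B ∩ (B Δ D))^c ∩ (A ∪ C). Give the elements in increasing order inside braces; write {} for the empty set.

{5, 7, 9, 10, 11, 13, 14, 15, 16, 18}

B Δ D = {1, 2, 3, 6, 7, 8, 9, 10, 12, 14, 17}
B ∩ (B Δ D) = {1, 2, 3, 6, 8, 12, 17}
(B ∩ (B Δ D))^c = {4, 5, 7, 9, 10, 11, 13, 14, 15, 16, 18}
A ∪ C = {1, 2, 5, 6, 7, 8, 9, 10, 11, 13, 14, 15, 16, 18}
(B ∩ (B Δ D))^c ∩ (A ∪ C) = {5, 7, 9, 10, 11, 13, 14, 15, 16, 18}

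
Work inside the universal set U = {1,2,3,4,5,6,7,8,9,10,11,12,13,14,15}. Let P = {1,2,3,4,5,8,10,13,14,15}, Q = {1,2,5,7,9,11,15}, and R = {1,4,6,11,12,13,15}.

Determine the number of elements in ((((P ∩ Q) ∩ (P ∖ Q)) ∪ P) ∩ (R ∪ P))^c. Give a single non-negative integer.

5

P ∩ Q = {1,2,5,15}
P ∖ Q = {3,4,8,10,13,14}
(P ∩ Q) ∩ (P ∖ Q) = {}
((P ∩ Q) ∩ (P ∖ Q)) ∪ P = {1,2,3,4,5,8,10,13,14,15}
R ∪ P = {1,2,3,4,5,6,8,10,11,12,13,14,15}
(((P ∩ Q) ∩ (P ∖ Q)) ∪ P) ∩ (R ∪ P) = {1,2,3,4,5,8,10,13,14,15}
((((P ∩ Q) ∩ (P ∖ Q)) ∪ P) ∩ (R ∪ P))^c = {6,7,9,11,12}
|((((P ∩ Q) ∩ (P ∖ Q)) ∪ P) ∩ (R ∪ P))^c| = 5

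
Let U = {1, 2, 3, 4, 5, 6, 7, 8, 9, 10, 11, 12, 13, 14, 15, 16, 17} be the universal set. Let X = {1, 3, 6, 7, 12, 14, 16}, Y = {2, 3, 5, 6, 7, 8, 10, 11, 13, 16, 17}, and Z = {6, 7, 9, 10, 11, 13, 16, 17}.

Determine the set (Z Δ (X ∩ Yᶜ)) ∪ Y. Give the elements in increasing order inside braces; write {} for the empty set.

Yᶜ = {1, 4, 9, 12, 14, 15}
X ∩ Yᶜ = {1, 12, 14}
Z Δ (X ∩ Yᶜ) = {1, 6, 7, 9, 10, 11, 12, 13, 14, 16, 17}
(Z Δ (X ∩ Yᶜ)) ∪ Y = {1, 2, 3, 5, 6, 7, 8, 9, 10, 11, 12, 13, 14, 16, 17}

{1, 2, 3, 5, 6, 7, 8, 9, 10, 11, 12, 13, 14, 16, 17}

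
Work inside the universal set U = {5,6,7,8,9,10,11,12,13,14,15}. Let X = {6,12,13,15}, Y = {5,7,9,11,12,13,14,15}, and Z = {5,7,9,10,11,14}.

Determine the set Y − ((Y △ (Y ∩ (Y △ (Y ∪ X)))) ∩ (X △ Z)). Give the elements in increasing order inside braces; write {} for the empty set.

Y ∪ X = {5,6,7,9,11,12,13,14,15}
Y △ (Y ∪ X) = {6}
Y ∩ (Y △ (Y ∪ X)) = {}
Y △ (Y ∩ (Y △ (Y ∪ X))) = {5,7,9,11,12,13,14,15}
X △ Z = {5,6,7,9,10,11,12,13,14,15}
(Y △ (Y ∩ (Y △ (Y ∪ X)))) ∩ (X △ Z) = {5,7,9,11,12,13,14,15}
Y − ((Y △ (Y ∩ (Y △ (Y ∪ X)))) ∩ (X △ Z)) = {}

{}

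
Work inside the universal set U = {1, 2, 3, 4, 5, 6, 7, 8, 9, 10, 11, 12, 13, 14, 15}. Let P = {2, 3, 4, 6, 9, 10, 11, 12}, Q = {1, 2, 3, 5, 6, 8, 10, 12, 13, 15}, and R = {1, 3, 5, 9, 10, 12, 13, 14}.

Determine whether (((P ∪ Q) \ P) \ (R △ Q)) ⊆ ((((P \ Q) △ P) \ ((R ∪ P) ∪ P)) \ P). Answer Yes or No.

No

P ∪ Q = {1, 2, 3, 4, 5, 6, 8, 9, 10, 11, 12, 13, 15}
(P ∪ Q) \ P = {1, 5, 8, 13, 15}
R △ Q = {2, 6, 8, 9, 14, 15}
((P ∪ Q) \ P) \ (R △ Q) = {1, 5, 13}
P \ Q = {4, 9, 11}
(P \ Q) △ P = {2, 3, 6, 10, 12}
R ∪ P = {1, 2, 3, 4, 5, 6, 9, 10, 11, 12, 13, 14}
(R ∪ P) ∪ P = {1, 2, 3, 4, 5, 6, 9, 10, 11, 12, 13, 14}
((P \ Q) △ P) \ ((R ∪ P) ∪ P) = {}
(((P \ Q) △ P) \ ((R ∪ P) ∪ P)) \ P = {}
1 ∈ ((P ∪ Q) \ P) \ (R △ Q) but 1 ∉ (((P \ Q) △ P) \ ((R ∪ P) ∪ P)) \ P, so the inclusion fails.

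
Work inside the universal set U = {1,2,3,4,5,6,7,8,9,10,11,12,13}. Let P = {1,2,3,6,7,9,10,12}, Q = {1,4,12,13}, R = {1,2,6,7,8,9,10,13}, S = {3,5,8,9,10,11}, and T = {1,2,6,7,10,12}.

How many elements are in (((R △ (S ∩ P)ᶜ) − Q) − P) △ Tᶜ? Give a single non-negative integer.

S ∩ P = {3,9,10}
(S ∩ P)ᶜ = {1,2,4,5,6,7,8,11,12,13}
R △ (S ∩ P)ᶜ = {4,5,9,10,11,12}
(R △ (S ∩ P)ᶜ) − Q = {5,9,10,11}
((R △ (S ∩ P)ᶜ) − Q) − P = {5,11}
Tᶜ = {3,4,5,8,9,11,13}
(((R △ (S ∩ P)ᶜ) − Q) − P) △ Tᶜ = {3,4,8,9,13}
|(((R △ (S ∩ P)ᶜ) − Q) − P) △ Tᶜ| = 5

5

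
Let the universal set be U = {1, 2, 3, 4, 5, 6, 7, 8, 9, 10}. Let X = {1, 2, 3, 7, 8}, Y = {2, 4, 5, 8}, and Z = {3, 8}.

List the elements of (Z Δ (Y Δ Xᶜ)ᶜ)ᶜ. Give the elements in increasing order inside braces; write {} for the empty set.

Xᶜ = {4, 5, 6, 9, 10}
Y Δ Xᶜ = {2, 6, 8, 9, 10}
(Y Δ Xᶜ)ᶜ = {1, 3, 4, 5, 7}
Z Δ (Y Δ Xᶜ)ᶜ = {1, 4, 5, 7, 8}
(Z Δ (Y Δ Xᶜ)ᶜ)ᶜ = {2, 3, 6, 9, 10}

{2, 3, 6, 9, 10}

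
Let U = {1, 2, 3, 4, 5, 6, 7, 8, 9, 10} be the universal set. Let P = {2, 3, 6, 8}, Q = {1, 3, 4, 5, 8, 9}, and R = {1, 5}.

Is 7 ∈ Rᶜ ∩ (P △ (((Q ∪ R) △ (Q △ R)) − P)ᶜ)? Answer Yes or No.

Yes

7 ∉ R, so 7 ∈ Rᶜ
7 ∉ Q and 7 ∉ R, so 7 ∉ Q ∪ R
7 ∉ Q and 7 ∉ R, so 7 ∉ Q △ R
7 ∉ (Q ∪ R) and 7 ∉ (Q △ R), so 7 ∉ (Q ∪ R) △ (Q △ R)
7 ∉ ((Q ∪ R) △ (Q △ R)) and 7 ∉ P, so 7 ∉ ((Q ∪ R) △ (Q △ R)) − P
7 ∈ (((Q ∪ R) △ (Q △ R)) − P)ᶜ since 7 ∉ (((Q ∪ R) △ (Q △ R)) − P)
7 ∉ P and 7 ∈ (((Q ∪ R) △ (Q △ R)) − P)ᶜ, so 7 ∈ P △ (((Q ∪ R) △ (Q △ R)) − P)ᶜ
7 ∈ Rᶜ and 7 ∈ (P △ (((Q ∪ R) △ (Q △ R)) − P)ᶜ), so 7 ∈ Rᶜ ∩ (P △ (((Q ∪ R) △ (Q △ R)) − P)ᶜ)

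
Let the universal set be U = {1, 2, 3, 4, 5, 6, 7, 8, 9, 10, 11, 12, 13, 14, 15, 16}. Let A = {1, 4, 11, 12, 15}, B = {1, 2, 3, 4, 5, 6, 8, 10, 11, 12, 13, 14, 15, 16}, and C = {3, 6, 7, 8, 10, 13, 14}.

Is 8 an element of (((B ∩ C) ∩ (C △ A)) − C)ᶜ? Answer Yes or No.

Yes

8 ∈ B and 8 ∈ C, so 8 ∈ B ∩ C
8 ∈ C and 8 ∉ A, so 8 ∈ C △ A
8 ∈ (B ∩ C) and 8 ∈ (C △ A), so 8 ∈ (B ∩ C) ∩ (C △ A)
8 ∈ ((B ∩ C) ∩ (C △ A)) and 8 ∈ C, so 8 ∉ ((B ∩ C) ∩ (C △ A)) − C
8 ∈ (((B ∩ C) ∩ (C △ A)) − C)ᶜ since 8 ∉ (((B ∩ C) ∩ (C △ A)) − C)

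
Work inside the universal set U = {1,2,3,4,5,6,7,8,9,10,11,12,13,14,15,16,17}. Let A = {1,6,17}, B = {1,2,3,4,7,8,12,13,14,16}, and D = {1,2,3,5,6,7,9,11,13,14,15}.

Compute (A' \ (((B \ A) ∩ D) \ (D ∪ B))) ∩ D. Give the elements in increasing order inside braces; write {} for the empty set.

A' = {2,3,4,5,7,8,9,10,11,12,13,14,15,16}
B \ A = {2,3,4,7,8,12,13,14,16}
(B \ A) ∩ D = {2,3,7,13,14}
D ∪ B = {1,2,3,4,5,6,7,8,9,11,12,13,14,15,16}
((B \ A) ∩ D) \ (D ∪ B) = {}
A' \ (((B \ A) ∩ D) \ (D ∪ B)) = {2,3,4,5,7,8,9,10,11,12,13,14,15,16}
(A' \ (((B \ A) ∩ D) \ (D ∪ B))) ∩ D = {2,3,5,7,9,11,13,14,15}

{2,3,5,7,9,11,13,14,15}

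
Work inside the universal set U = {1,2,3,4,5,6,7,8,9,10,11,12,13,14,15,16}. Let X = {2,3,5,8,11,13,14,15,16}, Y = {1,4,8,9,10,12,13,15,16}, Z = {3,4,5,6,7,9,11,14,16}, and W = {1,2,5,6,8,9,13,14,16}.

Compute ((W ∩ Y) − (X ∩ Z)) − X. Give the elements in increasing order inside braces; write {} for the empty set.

W ∩ Y = {1,8,9,13,16}
X ∩ Z = {3,5,11,14,16}
(W ∩ Y) − (X ∩ Z) = {1,8,9,13}
((W ∩ Y) − (X ∩ Z)) − X = {1,9}

{1,9}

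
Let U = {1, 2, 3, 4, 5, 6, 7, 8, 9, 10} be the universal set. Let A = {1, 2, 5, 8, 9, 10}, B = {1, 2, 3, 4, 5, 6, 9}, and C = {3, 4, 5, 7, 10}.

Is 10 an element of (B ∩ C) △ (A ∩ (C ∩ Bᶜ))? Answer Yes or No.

10 ∉ B and 10 ∈ C, so 10 ∉ B ∩ C
10 ∉ B, so 10 ∈ Bᶜ
10 ∈ C and 10 ∈ Bᶜ, so 10 ∈ C ∩ Bᶜ
10 ∈ A and 10 ∈ (C ∩ Bᶜ), so 10 ∈ A ∩ (C ∩ Bᶜ)
10 ∉ (B ∩ C) and 10 ∈ (A ∩ (C ∩ Bᶜ)), so 10 ∈ (B ∩ C) △ (A ∩ (C ∩ Bᶜ))

Yes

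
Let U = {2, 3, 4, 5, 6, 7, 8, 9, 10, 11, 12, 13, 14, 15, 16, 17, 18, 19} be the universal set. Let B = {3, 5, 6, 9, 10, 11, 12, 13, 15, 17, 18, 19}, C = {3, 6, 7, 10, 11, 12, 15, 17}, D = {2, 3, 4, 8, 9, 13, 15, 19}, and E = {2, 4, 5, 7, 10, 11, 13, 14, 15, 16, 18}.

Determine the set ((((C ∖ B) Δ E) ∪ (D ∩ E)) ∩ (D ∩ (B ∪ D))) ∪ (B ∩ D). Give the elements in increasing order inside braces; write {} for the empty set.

C ∖ B = {7}
(C ∖ B) Δ E = {2, 4, 5, 10, 11, 13, 14, 15, 16, 18}
D ∩ E = {2, 4, 13, 15}
((C ∖ B) Δ E) ∪ (D ∩ E) = {2, 4, 5, 10, 11, 13, 14, 15, 16, 18}
B ∪ D = {2, 3, 4, 5, 6, 8, 9, 10, 11, 12, 13, 15, 17, 18, 19}
D ∩ (B ∪ D) = {2, 3, 4, 8, 9, 13, 15, 19}
(((C ∖ B) Δ E) ∪ (D ∩ E)) ∩ (D ∩ (B ∪ D)) = {2, 4, 13, 15}
B ∩ D = {3, 9, 13, 15, 19}
((((C ∖ B) Δ E) ∪ (D ∩ E)) ∩ (D ∩ (B ∪ D))) ∪ (B ∩ D) = {2, 3, 4, 9, 13, 15, 19}

{2, 3, 4, 9, 13, 15, 19}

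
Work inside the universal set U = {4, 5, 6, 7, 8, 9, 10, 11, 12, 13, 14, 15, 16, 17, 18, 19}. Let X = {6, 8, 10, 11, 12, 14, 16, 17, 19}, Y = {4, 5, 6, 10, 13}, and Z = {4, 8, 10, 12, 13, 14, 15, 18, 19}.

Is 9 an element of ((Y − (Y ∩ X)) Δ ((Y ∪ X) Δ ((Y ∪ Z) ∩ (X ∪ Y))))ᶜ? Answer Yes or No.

9 ∉ Y and 9 ∉ X, so 9 ∉ Y ∩ X
9 ∉ Y and 9 ∉ (Y ∩ X), so 9 ∉ Y − (Y ∩ X)
9 ∉ Y and 9 ∉ X, so 9 ∉ Y ∪ X
9 ∉ Y and 9 ∉ Z, so 9 ∉ Y ∪ Z
9 ∉ X and 9 ∉ Y, so 9 ∉ X ∪ Y
9 ∉ (Y ∪ Z) and 9 ∉ (X ∪ Y), so 9 ∉ (Y ∪ Z) ∩ (X ∪ Y)
9 ∉ (Y ∪ X) and 9 ∉ ((Y ∪ Z) ∩ (X ∪ Y)), so 9 ∉ (Y ∪ X) Δ ((Y ∪ Z) ∩ (X ∪ Y))
9 ∉ (Y − (Y ∩ X)) and 9 ∉ ((Y ∪ X) Δ ((Y ∪ Z) ∩ (X ∪ Y))), so 9 ∉ (Y − (Y ∩ X)) Δ ((Y ∪ X) Δ ((Y ∪ Z) ∩ (X ∪ Y)))
9 ∈ ((Y − (Y ∩ X)) Δ ((Y ∪ X) Δ ((Y ∪ Z) ∩ (X ∪ Y))))ᶜ since 9 ∉ ((Y − (Y ∩ X)) Δ ((Y ∪ X) Δ ((Y ∪ Z) ∩ (X ∪ Y))))

Yes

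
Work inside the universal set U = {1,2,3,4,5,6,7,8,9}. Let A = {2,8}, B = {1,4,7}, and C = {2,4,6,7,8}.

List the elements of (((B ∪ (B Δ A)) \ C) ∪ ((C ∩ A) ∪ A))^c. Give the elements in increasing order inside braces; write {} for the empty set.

B Δ A = {1,2,4,7,8}
B ∪ (B Δ A) = {1,2,4,7,8}
(B ∪ (B Δ A)) \ C = {1}
C ∩ A = {2,8}
(C ∩ A) ∪ A = {2,8}
((B ∪ (B Δ A)) \ C) ∪ ((C ∩ A) ∪ A) = {1,2,8}
(((B ∪ (B Δ A)) \ C) ∪ ((C ∩ A) ∪ A))^c = {3,4,5,6,7,9}

{3,4,5,6,7,9}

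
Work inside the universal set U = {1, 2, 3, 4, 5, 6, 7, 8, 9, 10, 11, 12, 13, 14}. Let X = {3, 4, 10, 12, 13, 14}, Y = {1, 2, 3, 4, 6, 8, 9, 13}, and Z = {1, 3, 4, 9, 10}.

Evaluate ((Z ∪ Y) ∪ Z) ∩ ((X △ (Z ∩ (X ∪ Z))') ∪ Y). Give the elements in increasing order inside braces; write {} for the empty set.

{1, 2, 3, 4, 6, 8, 9, 10, 13}

Z ∪ Y = {1, 2, 3, 4, 6, 8, 9, 10, 13}
(Z ∪ Y) ∪ Z = {1, 2, 3, 4, 6, 8, 9, 10, 13}
X ∪ Z = {1, 3, 4, 9, 10, 12, 13, 14}
Z ∩ (X ∪ Z) = {1, 3, 4, 9, 10}
(Z ∩ (X ∪ Z))' = {2, 5, 6, 7, 8, 11, 12, 13, 14}
X △ (Z ∩ (X ∪ Z))' = {2, 3, 4, 5, 6, 7, 8, 10, 11}
(X △ (Z ∩ (X ∪ Z))') ∪ Y = {1, 2, 3, 4, 5, 6, 7, 8, 9, 10, 11, 13}
((Z ∪ Y) ∪ Z) ∩ ((X △ (Z ∩ (X ∪ Z))') ∪ Y) = {1, 2, 3, 4, 6, 8, 9, 10, 13}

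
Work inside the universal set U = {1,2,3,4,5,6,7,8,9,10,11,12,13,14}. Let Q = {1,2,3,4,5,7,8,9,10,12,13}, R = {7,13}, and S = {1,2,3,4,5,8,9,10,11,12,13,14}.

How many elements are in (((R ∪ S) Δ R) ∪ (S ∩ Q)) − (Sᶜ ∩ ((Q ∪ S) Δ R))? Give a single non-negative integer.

R ∪ S = {1,2,3,4,5,7,8,9,10,11,12,13,14}
(R ∪ S) Δ R = {1,2,3,4,5,8,9,10,11,12,14}
S ∩ Q = {1,2,3,4,5,8,9,10,12,13}
((R ∪ S) Δ R) ∪ (S ∩ Q) = {1,2,3,4,5,8,9,10,11,12,13,14}
Sᶜ = {6,7}
Q ∪ S = {1,2,3,4,5,7,8,9,10,11,12,13,14}
(Q ∪ S) Δ R = {1,2,3,4,5,8,9,10,11,12,14}
Sᶜ ∩ ((Q ∪ S) Δ R) = {}
(((R ∪ S) Δ R) ∪ (S ∩ Q)) − (Sᶜ ∩ ((Q ∪ S) Δ R)) = {1,2,3,4,5,8,9,10,11,12,13,14}
|(((R ∪ S) Δ R) ∪ (S ∩ Q)) − (Sᶜ ∩ ((Q ∪ S) Δ R))| = 12

12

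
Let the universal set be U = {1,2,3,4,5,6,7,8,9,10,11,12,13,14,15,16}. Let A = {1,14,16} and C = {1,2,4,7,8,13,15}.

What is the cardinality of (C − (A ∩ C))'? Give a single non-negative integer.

10

A ∩ C = {1}
C − (A ∩ C) = {2,4,7,8,13,15}
(C − (A ∩ C))' = {1,3,5,6,9,10,11,12,14,16}
|(C − (A ∩ C))'| = 10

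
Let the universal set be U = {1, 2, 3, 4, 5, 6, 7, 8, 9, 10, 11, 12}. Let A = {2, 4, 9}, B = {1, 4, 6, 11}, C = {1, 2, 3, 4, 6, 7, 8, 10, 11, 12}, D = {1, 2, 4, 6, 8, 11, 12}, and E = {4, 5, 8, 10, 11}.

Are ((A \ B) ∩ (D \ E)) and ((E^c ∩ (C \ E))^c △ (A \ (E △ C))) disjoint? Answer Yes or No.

A \ B = {2, 9}
D \ E = {1, 2, 6, 12}
(A \ B) ∩ (D \ E) = {2}
E^c = {1, 2, 3, 6, 7, 9, 12}
C \ E = {1, 2, 3, 6, 7, 12}
E^c ∩ (C \ E) = {1, 2, 3, 6, 7, 12}
(E^c ∩ (C \ E))^c = {4, 5, 8, 9, 10, 11}
E △ C = {1, 2, 3, 5, 6, 7, 12}
A \ (E △ C) = {4, 9}
(E^c ∩ (C \ E))^c △ (A \ (E △ C)) = {5, 8, 10, 11}
{2} and {5, 8, 10, 11} share no elements.

Yes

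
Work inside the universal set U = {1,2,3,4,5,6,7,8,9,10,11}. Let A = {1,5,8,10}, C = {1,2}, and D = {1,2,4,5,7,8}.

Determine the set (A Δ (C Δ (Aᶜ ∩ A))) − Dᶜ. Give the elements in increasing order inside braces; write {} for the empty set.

Aᶜ = {2,3,4,6,7,9,11}
Aᶜ ∩ A = {}
C Δ (Aᶜ ∩ A) = {1,2}
A Δ (C Δ (Aᶜ ∩ A)) = {2,5,8,10}
Dᶜ = {3,6,9,10,11}
(A Δ (C Δ (Aᶜ ∩ A))) − Dᶜ = {2,5,8}

{2,5,8}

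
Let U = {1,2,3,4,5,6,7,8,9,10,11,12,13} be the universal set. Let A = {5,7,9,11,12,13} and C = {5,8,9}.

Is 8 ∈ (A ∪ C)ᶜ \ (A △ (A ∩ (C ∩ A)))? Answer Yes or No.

8 ∉ A and 8 ∈ C, so 8 ∈ A ∪ C
8 ∉ (A ∪ C)ᶜ since 8 ∈ (A ∪ C)
8 ∈ C and 8 ∉ A, so 8 ∉ C ∩ A
8 ∉ A and 8 ∉ (C ∩ A), so 8 ∉ A ∩ (C ∩ A)
8 ∉ A and 8 ∉ (A ∩ (C ∩ A)), so 8 ∉ A △ (A ∩ (C ∩ A))
8 ∉ (A ∪ C)ᶜ and 8 ∉ (A △ (A ∩ (C ∩ A))), so 8 ∉ (A ∪ C)ᶜ \ (A △ (A ∩ (C ∩ A)))

No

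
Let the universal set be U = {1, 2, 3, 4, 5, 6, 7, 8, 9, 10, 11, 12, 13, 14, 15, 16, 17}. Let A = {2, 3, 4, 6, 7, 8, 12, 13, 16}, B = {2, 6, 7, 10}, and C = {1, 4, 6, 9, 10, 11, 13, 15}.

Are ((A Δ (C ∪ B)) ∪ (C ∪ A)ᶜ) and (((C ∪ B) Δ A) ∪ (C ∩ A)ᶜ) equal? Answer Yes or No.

C ∪ B = {1, 2, 4, 6, 7, 9, 10, 11, 13, 15}
A Δ (C ∪ B) = {1, 3, 8, 9, 10, 11, 12, 15, 16}
C ∪ A = {1, 2, 3, 4, 6, 7, 8, 9, 10, 11, 12, 13, 15, 16}
(C ∪ A)ᶜ = {5, 14, 17}
(A Δ (C ∪ B)) ∪ (C ∪ A)ᶜ = {1, 3, 5, 8, 9, 10, 11, 12, 14, 15, 16, 17}
(C ∪ B) Δ A = {1, 3, 8, 9, 10, 11, 12, 15, 16}
C ∩ A = {4, 6, 13}
(C ∩ A)ᶜ = {1, 2, 3, 5, 7, 8, 9, 10, 11, 12, 14, 15, 16, 17}
((C ∪ B) Δ A) ∪ (C ∩ A)ᶜ = {1, 2, 3, 5, 7, 8, 9, 10, 11, 12, 14, 15, 16, 17}
2 ∈ ((C ∪ B) Δ A) ∪ (C ∩ A)ᶜ but 2 ∉ (A Δ (C ∪ B)) ∪ (C ∪ A)ᶜ, so they differ.

No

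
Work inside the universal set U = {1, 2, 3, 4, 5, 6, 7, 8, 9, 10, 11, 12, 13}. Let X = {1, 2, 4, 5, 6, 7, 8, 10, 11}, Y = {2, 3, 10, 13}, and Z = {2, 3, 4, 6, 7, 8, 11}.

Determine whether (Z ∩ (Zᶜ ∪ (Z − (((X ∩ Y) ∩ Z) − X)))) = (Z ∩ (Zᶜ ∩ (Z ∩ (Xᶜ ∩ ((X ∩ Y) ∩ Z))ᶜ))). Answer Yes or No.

No

Zᶜ = {1, 5, 9, 10, 12, 13}
X ∩ Y = {2, 10}
(X ∩ Y) ∩ Z = {2}
((X ∩ Y) ∩ Z) − X = {}
Z − (((X ∩ Y) ∩ Z) − X) = {2, 3, 4, 6, 7, 8, 11}
Zᶜ ∪ (Z − (((X ∩ Y) ∩ Z) − X)) = {1, 2, 3, 4, 5, 6, 7, 8, 9, 10, 11, 12, 13}
Z ∩ (Zᶜ ∪ (Z − (((X ∩ Y) ∩ Z) − X))) = {2, 3, 4, 6, 7, 8, 11}
Xᶜ = {3, 9, 12, 13}
Xᶜ ∩ ((X ∩ Y) ∩ Z) = {}
(Xᶜ ∩ ((X ∩ Y) ∩ Z))ᶜ = {1, 2, 3, 4, 5, 6, 7, 8, 9, 10, 11, 12, 13}
Z ∩ (Xᶜ ∩ ((X ∩ Y) ∩ Z))ᶜ = {2, 3, 4, 6, 7, 8, 11}
Zᶜ ∩ (Z ∩ (Xᶜ ∩ ((X ∩ Y) ∩ Z))ᶜ) = {}
Z ∩ (Zᶜ ∩ (Z ∩ (Xᶜ ∩ ((X ∩ Y) ∩ Z))ᶜ)) = {}
2 ∈ Z ∩ (Zᶜ ∪ (Z − (((X ∩ Y) ∩ Z) − X))) but 2 ∉ Z ∩ (Zᶜ ∩ (Z ∩ (Xᶜ ∩ ((X ∩ Y) ∩ Z))ᶜ)), so they differ.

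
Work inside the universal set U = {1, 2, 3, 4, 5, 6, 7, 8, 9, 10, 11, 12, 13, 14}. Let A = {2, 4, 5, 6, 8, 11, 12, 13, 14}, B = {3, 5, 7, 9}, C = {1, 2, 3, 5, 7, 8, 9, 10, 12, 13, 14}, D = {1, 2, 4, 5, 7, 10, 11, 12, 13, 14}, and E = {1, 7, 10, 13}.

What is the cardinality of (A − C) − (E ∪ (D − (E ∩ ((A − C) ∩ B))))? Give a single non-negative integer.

1

A − C = {4, 6, 11}
(A − C) ∩ B = {}
E ∩ ((A − C) ∩ B) = {}
D − (E ∩ ((A − C) ∩ B)) = {1, 2, 4, 5, 7, 10, 11, 12, 13, 14}
E ∪ (D − (E ∩ ((A − C) ∩ B))) = {1, 2, 4, 5, 7, 10, 11, 12, 13, 14}
(A − C) − (E ∪ (D − (E ∩ ((A − C) ∩ B)))) = {6}
|(A − C) − (E ∪ (D − (E ∩ ((A − C) ∩ B))))| = 1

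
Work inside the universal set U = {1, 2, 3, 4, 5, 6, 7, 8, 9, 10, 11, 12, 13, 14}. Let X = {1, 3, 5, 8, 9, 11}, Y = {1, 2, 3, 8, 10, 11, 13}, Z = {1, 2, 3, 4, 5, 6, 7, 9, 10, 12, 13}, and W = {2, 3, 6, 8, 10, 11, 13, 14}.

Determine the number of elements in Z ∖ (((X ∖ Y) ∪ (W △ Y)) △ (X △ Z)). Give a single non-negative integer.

X ∖ Y = {5, 9}
W △ Y = {1, 6, 14}
(X ∖ Y) ∪ (W △ Y) = {1, 5, 6, 9, 14}
X △ Z = {2, 4, 6, 7, 8, 10, 11, 12, 13}
((X ∖ Y) ∪ (W △ Y)) △ (X △ Z) = {1, 2, 4, 5, 7, 8, 9, 10, 11, 12, 13, 14}
Z ∖ (((X ∖ Y) ∪ (W △ Y)) △ (X △ Z)) = {3, 6}
|Z ∖ (((X ∖ Y) ∪ (W △ Y)) △ (X △ Z))| = 2

2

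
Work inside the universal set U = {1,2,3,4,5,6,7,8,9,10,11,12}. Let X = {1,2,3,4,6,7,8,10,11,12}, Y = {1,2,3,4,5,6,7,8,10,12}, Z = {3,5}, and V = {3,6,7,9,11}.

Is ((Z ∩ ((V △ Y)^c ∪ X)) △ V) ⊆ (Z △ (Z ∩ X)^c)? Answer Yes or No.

Yes

V △ Y = {1,2,4,5,8,9,10,11,12}
(V △ Y)^c = {3,6,7}
(V △ Y)^c ∪ X = {1,2,3,4,6,7,8,10,11,12}
Z ∩ ((V △ Y)^c ∪ X) = {3}
(Z ∩ ((V △ Y)^c ∪ X)) △ V = {6,7,9,11}
Z ∩ X = {3}
(Z ∩ X)^c = {1,2,4,5,6,7,8,9,10,11,12}
Z △ (Z ∩ X)^c = {1,2,3,4,6,7,8,9,10,11,12}
Every element of {6,7,9,11} is in {1,2,3,4,6,7,8,9,10,11,12}, so (Z ∩ ((V △ Y)^c ∪ X)) △ V ⊆ Z △ (Z ∩ X)^c.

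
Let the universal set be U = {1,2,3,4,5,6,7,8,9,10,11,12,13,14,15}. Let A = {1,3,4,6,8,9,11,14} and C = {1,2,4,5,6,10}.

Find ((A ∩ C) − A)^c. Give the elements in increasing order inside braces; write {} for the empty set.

A ∩ C = {1,4,6}
(A ∩ C) − A = {}
((A ∩ C) − A)^c = {1,2,3,4,5,6,7,8,9,10,11,12,13,14,15}

{1,2,3,4,5,6,7,8,9,10,11,12,13,14,15}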